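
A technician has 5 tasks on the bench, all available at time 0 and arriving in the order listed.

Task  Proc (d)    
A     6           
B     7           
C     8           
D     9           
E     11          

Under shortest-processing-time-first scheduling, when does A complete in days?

6

SPT (increasing processing time): A B C D E.
A: 0→6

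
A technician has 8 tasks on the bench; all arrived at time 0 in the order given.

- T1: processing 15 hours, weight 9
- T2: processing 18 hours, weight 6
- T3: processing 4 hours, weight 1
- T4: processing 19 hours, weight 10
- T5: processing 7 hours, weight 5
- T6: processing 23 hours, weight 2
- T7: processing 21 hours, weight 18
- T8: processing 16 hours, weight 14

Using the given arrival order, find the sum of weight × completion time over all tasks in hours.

FIFO (arrival order): T1 T2 T3 T4 T5 T6 T7 T8.
T1: finishes 15, weight 9, w·C = 135
T2: finishes 33, weight 6, w·C = 198
T3: finishes 37, weight 1, w·C = 37
T4: finishes 56, weight 10, w·C = 560
T5: finishes 63, weight 5, w·C = 315
T6: finishes 86, weight 2, w·C = 172
T7: finishes 107, weight 18, w·C = 1926
T8: finishes 123, weight 14, w·C = 1722
Sum = 135+198+37+560+315+172+1926+1722 = 5065.

5065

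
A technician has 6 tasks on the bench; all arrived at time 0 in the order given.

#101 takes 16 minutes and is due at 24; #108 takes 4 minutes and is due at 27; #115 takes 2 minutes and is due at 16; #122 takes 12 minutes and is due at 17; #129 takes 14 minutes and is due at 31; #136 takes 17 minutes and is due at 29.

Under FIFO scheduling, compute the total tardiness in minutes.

76

FIFO (arrival order): #101 #108 #115 #122 #129 #136.
#101: 0→16, due 24, tardiness 0
#108: 16→20, due 27, tardiness 0
#115: 20→22, due 16, tardiness 6
#122: 22→34, due 17, tardiness 17
#129: 34→48, due 31, tardiness 17
#136: 48→65, due 29, tardiness 36
Sum = 0+0+6+17+17+36 = 76.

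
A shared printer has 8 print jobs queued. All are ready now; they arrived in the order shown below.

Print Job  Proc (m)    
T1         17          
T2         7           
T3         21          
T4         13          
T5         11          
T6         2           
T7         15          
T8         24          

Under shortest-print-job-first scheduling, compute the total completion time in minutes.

SPT (increasing processing time): T6 T2 T5 T4 T7 T1 T3 T8.
T6: 0→2
T2: 2→9
T5: 9→20
T4: 20→33
T7: 33→48
T1: 48→65
T3: 65→86
T8: 86→110
Sum = 2+9+20+33+48+65+86+110 = 373.

373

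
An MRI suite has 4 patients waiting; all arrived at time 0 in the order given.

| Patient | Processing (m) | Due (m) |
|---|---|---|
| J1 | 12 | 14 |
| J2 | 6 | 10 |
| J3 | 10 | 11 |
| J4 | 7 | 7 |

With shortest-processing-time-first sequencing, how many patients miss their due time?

SPT (increasing processing time): J2 J4 J3 J1.
J2: 0→6, due 10, tardiness 0
J4: 6→13, due 7, tardiness 6
J3: 13→23, due 11, tardiness 12
J1: 23→35, due 14, tardiness 21
Late patients: 3.

3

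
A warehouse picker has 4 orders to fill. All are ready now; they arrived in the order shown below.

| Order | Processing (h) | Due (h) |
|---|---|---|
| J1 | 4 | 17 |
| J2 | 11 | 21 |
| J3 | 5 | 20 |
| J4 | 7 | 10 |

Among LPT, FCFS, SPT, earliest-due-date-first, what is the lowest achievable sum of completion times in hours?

56

LPT (decreasing processing time): J2 J4 J3 J1.
J2: 0→11
J4: 11→18
J3: 18→23
J1: 23→27
Sum = 11+18+23+27 = 79.
FIFO (arrival order): J1 J2 J3 J4.
J1: 0→4
J2: 4→15
J3: 15→20
J4: 20→27
Sum = 4+15+20+27 = 66.
SPT (increasing processing time): J1 J3 J4 J2.
J1: 0→4
J3: 4→9
J4: 9→16
J2: 16→27
Sum = 4+9+16+27 = 56.
EDD (increasing due date): J4 J1 J3 J2.
J4: 0→7
J1: 7→11
J3: 11→16
J2: 16→27
Sum = 7+11+16+27 = 61.
LPT 79, FIFO 66, SPT 56, EDD 61 → minimum 56.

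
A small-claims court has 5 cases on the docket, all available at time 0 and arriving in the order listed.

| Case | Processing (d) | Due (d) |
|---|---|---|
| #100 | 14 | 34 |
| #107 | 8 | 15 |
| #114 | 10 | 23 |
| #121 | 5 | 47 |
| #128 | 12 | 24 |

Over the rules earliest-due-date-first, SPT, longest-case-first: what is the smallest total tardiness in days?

18

EDD (increasing due date): #107 #114 #128 #100 #121.
#107: 0→8, due 15, tardiness 0
#114: 8→18, due 23, tardiness 0
#128: 18→30, due 24, tardiness 6
#100: 30→44, due 34, tardiness 10
#121: 44→49, due 47, tardiness 2
Sum = 0+0+6+10+2 = 18.
SPT (increasing processing time): #121 #107 #114 #128 #100.
#121: 0→5, due 47, tardiness 0
#107: 5→13, due 15, tardiness 0
#114: 13→23, due 23, tardiness 0
#128: 23→35, due 24, tardiness 11
#100: 35→49, due 34, tardiness 15
Sum = 0+0+0+11+15 = 26.
LPT (decreasing processing time): #100 #128 #114 #107 #121.
#100: 0→14, due 34, tardiness 0
#128: 14→26, due 24, tardiness 2
#114: 26→36, due 23, tardiness 13
#107: 36→44, due 15, tardiness 29
#121: 44→49, due 47, tardiness 2
Sum = 0+2+13+29+2 = 46.
EDD 18, SPT 26, LPT 46 → minimum 18.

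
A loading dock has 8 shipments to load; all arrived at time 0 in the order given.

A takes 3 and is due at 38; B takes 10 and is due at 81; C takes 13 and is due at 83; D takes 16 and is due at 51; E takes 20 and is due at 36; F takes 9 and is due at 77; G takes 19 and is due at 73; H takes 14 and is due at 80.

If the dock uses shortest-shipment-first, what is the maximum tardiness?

68

SPT (increasing processing time): A F B C H D G E.
A: 0→3, due 38, tardiness 0
F: 3→12, due 77, tardiness 0
B: 12→22, due 81, tardiness 0
C: 22→35, due 83, tardiness 0
H: 35→49, due 80, tardiness 0
D: 49→65, due 51, tardiness 14
G: 65→84, due 73, tardiness 11
E: 84→104, due 36, tardiness 68
Maximum = 68.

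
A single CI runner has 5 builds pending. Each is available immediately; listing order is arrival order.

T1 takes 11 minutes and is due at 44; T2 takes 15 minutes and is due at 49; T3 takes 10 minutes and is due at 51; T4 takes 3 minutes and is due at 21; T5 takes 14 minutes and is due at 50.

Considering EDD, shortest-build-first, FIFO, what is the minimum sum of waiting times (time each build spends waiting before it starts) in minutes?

78

EDD (increasing due date): T4 T1 T2 T5 T3.
T4: waits 0, runs 0→3
T1: waits 3, runs 3→14
T2: waits 14, runs 14→29
T5: waits 29, runs 29→43
T3: waits 43, runs 43→53
Sum = 0+3+14+29+43 = 89.
SPT (increasing processing time): T4 T3 T1 T5 T2.
T4: waits 0, runs 0→3
T3: waits 3, runs 3→13
T1: waits 13, runs 13→24
T5: waits 24, runs 24→38
T2: waits 38, runs 38→53
Sum = 0+3+13+24+38 = 78.
FIFO (arrival order): T1 T2 T3 T4 T5.
T1: waits 0, runs 0→11
T2: waits 11, runs 11→26
T3: waits 26, runs 26→36
T4: waits 36, runs 36→39
T5: waits 39, runs 39→53
Sum = 0+11+26+36+39 = 112.
EDD 89, SPT 78, FIFO 112 → minimum 78.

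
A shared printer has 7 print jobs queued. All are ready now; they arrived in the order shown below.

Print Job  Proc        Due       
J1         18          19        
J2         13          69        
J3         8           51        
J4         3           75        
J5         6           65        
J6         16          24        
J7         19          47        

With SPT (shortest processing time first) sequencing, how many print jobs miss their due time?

SPT (increasing processing time): J4 J5 J3 J2 J6 J1 J7.
J4: 0→3, due 75, tardiness 0
J5: 3→9, due 65, tardiness 0
J3: 9→17, due 51, tardiness 0
J2: 17→30, due 69, tardiness 0
J6: 30→46, due 24, tardiness 22
J1: 46→64, due 19, tardiness 45
J7: 64→83, due 47, tardiness 36
Late print jobs: 3.

3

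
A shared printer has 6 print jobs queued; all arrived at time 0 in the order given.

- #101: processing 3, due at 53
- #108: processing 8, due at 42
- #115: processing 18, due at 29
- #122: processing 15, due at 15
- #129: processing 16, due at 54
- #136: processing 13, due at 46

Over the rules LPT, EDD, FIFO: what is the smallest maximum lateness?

LPT (decreasing processing time): #115 #129 #122 #136 #108 #101.
#115: 0→18, due 29, lateness -11
#129: 18→34, due 54, lateness -20
#122: 34→49, due 15, lateness 34
#136: 49→62, due 46, lateness 16
#108: 62→70, due 42, lateness 28
#101: 70→73, due 53, lateness 20
Maximum = 34.
EDD (increasing due date): #122 #115 #108 #136 #101 #129.
#122: 0→15, due 15, lateness 0
#115: 15→33, due 29, lateness 4
#108: 33→41, due 42, lateness -1
#136: 41→54, due 46, lateness 8
#101: 54→57, due 53, lateness 4
#129: 57→73, due 54, lateness 19
Maximum = 19.
FIFO (arrival order): #101 #108 #115 #122 #129 #136.
#101: 0→3, due 53, lateness -50
#108: 3→11, due 42, lateness -31
#115: 11→29, due 29, lateness 0
#122: 29→44, due 15, lateness 29
#129: 44→60, due 54, lateness 6
#136: 60→73, due 46, lateness 27
Maximum = 29.
LPT 34, EDD 19, FIFO 29 → minimum 19.

19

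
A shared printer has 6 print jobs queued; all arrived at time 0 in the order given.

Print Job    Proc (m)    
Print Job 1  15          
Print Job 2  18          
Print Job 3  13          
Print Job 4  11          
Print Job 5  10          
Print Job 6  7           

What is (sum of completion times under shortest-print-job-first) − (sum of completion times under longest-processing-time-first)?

-72

SPT (increasing processing time): Print Job 6 Print Job 5 Print Job 4 Print Job 3 Print Job 1 Print Job 2.
Print Job 6: 0→7
Print Job 5: 7→17
Print Job 4: 17→28
Print Job 3: 28→41
Print Job 1: 41→56
Print Job 2: 56→74
Sum = 7+17+28+41+56+74 = 223.
LPT (decreasing processing time): Print Job 2 Print Job 1 Print Job 3 Print Job 4 Print Job 5 Print Job 6.
Print Job 2: 0→18
Print Job 1: 18→33
Print Job 3: 33→46
Print Job 4: 46→57
Print Job 5: 57→67
Print Job 6: 67→74
Sum = 18+33+46+57+67+74 = 295.
Difference = 223 − 295 = -72.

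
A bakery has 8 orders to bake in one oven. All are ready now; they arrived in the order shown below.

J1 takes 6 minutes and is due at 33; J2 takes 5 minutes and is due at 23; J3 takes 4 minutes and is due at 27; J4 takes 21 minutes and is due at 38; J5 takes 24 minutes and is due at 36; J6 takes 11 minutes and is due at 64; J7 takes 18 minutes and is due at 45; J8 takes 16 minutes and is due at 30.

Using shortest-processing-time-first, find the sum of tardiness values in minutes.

SPT (increasing processing time): J3 J2 J1 J6 J8 J7 J4 J5.
J3: 0→4, due 27, tardiness 0
J2: 4→9, due 23, tardiness 0
J1: 9→15, due 33, tardiness 0
J6: 15→26, due 64, tardiness 0
J8: 26→42, due 30, tardiness 12
J7: 42→60, due 45, tardiness 15
J4: 60→81, due 38, tardiness 43
J5: 81→105, due 36, tardiness 69
Sum = 0+0+0+0+12+15+43+69 = 139.

139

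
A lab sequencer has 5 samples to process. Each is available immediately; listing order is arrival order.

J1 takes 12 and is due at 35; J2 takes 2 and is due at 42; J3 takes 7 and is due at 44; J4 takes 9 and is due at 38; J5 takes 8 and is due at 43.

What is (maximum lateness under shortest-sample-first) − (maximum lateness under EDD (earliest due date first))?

9

SPT (increasing processing time): J2 J3 J5 J4 J1.
J2: 0→2, due 42, lateness -40
J3: 2→9, due 44, lateness -35
J5: 9→17, due 43, lateness -26
J4: 17→26, due 38, lateness -12
J1: 26→38, due 35, lateness 3
Maximum = 3.
EDD (increasing due date): J1 J4 J2 J5 J3.
J1: 0→12, due 35, lateness -23
J4: 12→21, due 38, lateness -17
J2: 21→23, due 42, lateness -19
J5: 23→31, due 43, lateness -12
J3: 31→38, due 44, lateness -6
Maximum = -6.
Difference = 3 − -6 = 9.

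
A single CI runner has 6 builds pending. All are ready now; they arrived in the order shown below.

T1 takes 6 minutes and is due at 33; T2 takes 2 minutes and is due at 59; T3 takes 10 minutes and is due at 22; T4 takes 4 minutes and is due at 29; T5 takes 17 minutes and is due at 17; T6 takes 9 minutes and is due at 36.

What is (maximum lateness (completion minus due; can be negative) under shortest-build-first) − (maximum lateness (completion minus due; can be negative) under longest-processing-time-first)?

14

SPT (increasing processing time): T2 T4 T1 T6 T3 T5.
T2: 0→2, due 59, lateness -57
T4: 2→6, due 29, lateness -23
T1: 6→12, due 33, lateness -21
T6: 12→21, due 36, lateness -15
T3: 21→31, due 22, lateness 9
T5: 31→48, due 17, lateness 31
Maximum = 31.
LPT (decreasing processing time): T5 T3 T6 T1 T4 T2.
T5: 0→17, due 17, lateness 0
T3: 17→27, due 22, lateness 5
T6: 27→36, due 36, lateness 0
T1: 36→42, due 33, lateness 9
T4: 42→46, due 29, lateness 17
T2: 46→48, due 59, lateness -11
Maximum = 17.
Difference = 31 − 17 = 14.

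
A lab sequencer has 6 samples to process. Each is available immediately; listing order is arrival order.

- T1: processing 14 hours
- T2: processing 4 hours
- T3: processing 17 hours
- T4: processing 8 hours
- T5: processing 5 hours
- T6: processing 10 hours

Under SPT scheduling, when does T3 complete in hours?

SPT (increasing processing time): T2 T5 T4 T6 T1 T3.
T2: 0→4
T5: 4→9
T4: 9→17
T6: 17→27
T1: 27→41
T3: 41→58

58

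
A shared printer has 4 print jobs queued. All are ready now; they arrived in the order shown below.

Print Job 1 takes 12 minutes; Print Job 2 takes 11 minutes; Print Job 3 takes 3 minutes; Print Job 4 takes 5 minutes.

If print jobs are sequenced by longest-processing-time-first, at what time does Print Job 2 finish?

LPT (decreasing processing time): Print Job 1 Print Job 2 Print Job 4 Print Job 3.
Print Job 1: 0→12
Print Job 2: 12→23

23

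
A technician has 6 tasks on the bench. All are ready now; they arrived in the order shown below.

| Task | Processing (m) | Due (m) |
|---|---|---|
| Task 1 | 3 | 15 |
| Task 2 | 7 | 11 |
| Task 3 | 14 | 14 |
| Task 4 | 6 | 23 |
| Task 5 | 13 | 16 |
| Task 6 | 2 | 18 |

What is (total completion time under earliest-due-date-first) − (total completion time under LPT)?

-30

EDD (increasing due date): Task 2 Task 3 Task 1 Task 5 Task 6 Task 4.
Task 2: 0→7
Task 3: 7→21
Task 1: 21→24
Task 5: 24→37
Task 6: 37→39
Task 4: 39→45
Sum = 7+21+24+37+39+45 = 173.
LPT (decreasing processing time): Task 3 Task 5 Task 2 Task 4 Task 1 Task 6.
Task 3: 0→14
Task 5: 14→27
Task 2: 27→34
Task 4: 34→40
Task 1: 40→43
Task 6: 43→45
Sum = 14+27+34+40+43+45 = 203.
Difference = 173 − 203 = -30.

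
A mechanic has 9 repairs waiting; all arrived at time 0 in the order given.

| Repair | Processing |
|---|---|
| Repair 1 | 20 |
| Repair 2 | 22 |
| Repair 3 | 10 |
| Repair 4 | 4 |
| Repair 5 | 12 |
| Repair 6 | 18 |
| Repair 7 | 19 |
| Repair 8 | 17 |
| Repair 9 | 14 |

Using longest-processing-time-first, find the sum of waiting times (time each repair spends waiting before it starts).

LPT (decreasing processing time): Repair 2 Repair 1 Repair 7 Repair 6 Repair 8 Repair 9 Repair 5 Repair 3 Repair 4.
Repair 2: waits 0, runs 0→22
Repair 1: waits 22, runs 22→42
Repair 7: waits 42, runs 42→61
Repair 6: waits 61, runs 61→79
Repair 8: waits 79, runs 79→96
Repair 9: waits 96, runs 96→110
Repair 5: waits 110, runs 110→122
Repair 3: waits 122, runs 122→132
Repair 4: waits 132, runs 132→136
Sum = 0+22+42+61+79+96+110+122+132 = 664.

664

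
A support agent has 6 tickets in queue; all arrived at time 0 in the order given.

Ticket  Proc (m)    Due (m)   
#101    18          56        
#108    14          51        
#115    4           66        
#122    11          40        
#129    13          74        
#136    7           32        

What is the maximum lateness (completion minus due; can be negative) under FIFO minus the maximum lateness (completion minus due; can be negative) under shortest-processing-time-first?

24

FIFO (arrival order): #101 #108 #115 #122 #129 #136.
#101: 0→18, due 56, lateness -38
#108: 18→32, due 51, lateness -19
#115: 32→36, due 66, lateness -30
#122: 36→47, due 40, lateness 7
#129: 47→60, due 74, lateness -14
#136: 60→67, due 32, lateness 35
Maximum = 35.
SPT (increasing processing time): #115 #136 #122 #129 #108 #101.
#115: 0→4, due 66, lateness -62
#136: 4→11, due 32, lateness -21
#122: 11→22, due 40, lateness -18
#129: 22→35, due 74, lateness -39
#108: 35→49, due 51, lateness -2
#101: 49→67, due 56, lateness 11
Maximum = 11.
Difference = 35 − 11 = 24.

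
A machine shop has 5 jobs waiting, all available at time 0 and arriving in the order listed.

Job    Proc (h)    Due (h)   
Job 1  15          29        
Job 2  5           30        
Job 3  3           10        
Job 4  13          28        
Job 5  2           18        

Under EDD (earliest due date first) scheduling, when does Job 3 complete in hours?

3

EDD (increasing due date): Job 3 Job 5 Job 4 Job 1 Job 2.
Job 3: 0→3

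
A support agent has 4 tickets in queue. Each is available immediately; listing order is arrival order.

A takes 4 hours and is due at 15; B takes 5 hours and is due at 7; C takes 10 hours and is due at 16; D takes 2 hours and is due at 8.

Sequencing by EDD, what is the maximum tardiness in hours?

EDD (increasing due date): B D A C.
B: 0→5, due 7, tardiness 0
D: 5→7, due 8, tardiness 0
A: 7→11, due 15, tardiness 0
C: 11→21, due 16, tardiness 5
Maximum = 5.

5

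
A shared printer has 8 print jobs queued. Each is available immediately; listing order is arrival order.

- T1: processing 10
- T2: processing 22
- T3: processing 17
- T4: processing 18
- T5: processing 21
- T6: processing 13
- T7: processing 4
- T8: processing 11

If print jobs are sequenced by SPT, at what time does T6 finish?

SPT (increasing processing time): T7 T1 T8 T6 T3 T4 T5 T2.
T7: 0→4
T1: 4→14
T8: 14→25
T6: 25→38

38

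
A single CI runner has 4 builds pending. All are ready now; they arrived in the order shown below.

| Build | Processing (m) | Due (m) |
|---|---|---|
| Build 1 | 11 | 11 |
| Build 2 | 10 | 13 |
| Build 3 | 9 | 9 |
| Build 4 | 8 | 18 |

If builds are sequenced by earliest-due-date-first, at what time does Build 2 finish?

30

EDD (increasing due date): Build 3 Build 1 Build 2 Build 4.
Build 3: 0→9
Build 1: 9→20
Build 2: 20→30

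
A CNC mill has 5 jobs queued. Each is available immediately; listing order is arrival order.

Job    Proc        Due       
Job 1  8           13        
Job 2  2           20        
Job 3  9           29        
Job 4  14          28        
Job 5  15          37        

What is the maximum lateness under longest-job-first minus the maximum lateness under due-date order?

LPT (decreasing processing time): Job 5 Job 4 Job 3 Job 1 Job 2.
Job 5: 0→15, due 37, lateness -22
Job 4: 15→29, due 28, lateness 1
Job 3: 29→38, due 29, lateness 9
Job 1: 38→46, due 13, lateness 33
Job 2: 46→48, due 20, lateness 28
Maximum = 33.
EDD (increasing due date): Job 1 Job 2 Job 4 Job 3 Job 5.
Job 1: 0→8, due 13, lateness -5
Job 2: 8→10, due 20, lateness -10
Job 4: 10→24, due 28, lateness -4
Job 3: 24→33, due 29, lateness 4
Job 5: 33→48, due 37, lateness 11
Maximum = 11.
Difference = 33 − 11 = 22.

22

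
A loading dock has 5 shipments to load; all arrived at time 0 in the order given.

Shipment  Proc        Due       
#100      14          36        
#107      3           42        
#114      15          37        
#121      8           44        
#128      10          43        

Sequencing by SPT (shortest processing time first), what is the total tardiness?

SPT (increasing processing time): #107 #121 #128 #100 #114.
#107: 0→3, due 42, tardiness 0
#121: 3→11, due 44, tardiness 0
#128: 11→21, due 43, tardiness 0
#100: 21→35, due 36, tardiness 0
#114: 35→50, due 37, tardiness 13
Sum = 0+0+0+0+13 = 13.

13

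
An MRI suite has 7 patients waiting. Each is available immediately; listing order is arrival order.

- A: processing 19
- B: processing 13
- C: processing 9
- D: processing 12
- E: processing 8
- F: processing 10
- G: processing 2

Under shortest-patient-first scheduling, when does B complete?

54

SPT (increasing processing time): G E C F D B A.
G: 0→2
E: 2→10
C: 10→19
F: 19→29
D: 29→41
B: 41→54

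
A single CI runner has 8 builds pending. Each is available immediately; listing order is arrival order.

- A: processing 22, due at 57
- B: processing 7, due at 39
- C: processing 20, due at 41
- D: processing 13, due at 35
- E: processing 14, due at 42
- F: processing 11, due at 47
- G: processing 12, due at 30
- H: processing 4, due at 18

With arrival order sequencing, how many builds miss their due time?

6

FIFO (arrival order): A B C D E F G H.
A: 0→22, due 57, tardiness 0
B: 22→29, due 39, tardiness 0
C: 29→49, due 41, tardiness 8
D: 49→62, due 35, tardiness 27
E: 62→76, due 42, tardiness 34
F: 76→87, due 47, tardiness 40
G: 87→99, due 30, tardiness 69
H: 99→103, due 18, tardiness 85
Late builds: 6.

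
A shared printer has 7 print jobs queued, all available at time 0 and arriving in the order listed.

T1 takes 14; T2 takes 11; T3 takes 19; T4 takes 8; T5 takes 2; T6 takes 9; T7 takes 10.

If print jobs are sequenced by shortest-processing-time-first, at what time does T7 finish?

SPT (increasing processing time): T5 T4 T6 T7 T2 T1 T3.
T5: 0→2
T4: 2→10
T6: 10→19
T7: 19→29

29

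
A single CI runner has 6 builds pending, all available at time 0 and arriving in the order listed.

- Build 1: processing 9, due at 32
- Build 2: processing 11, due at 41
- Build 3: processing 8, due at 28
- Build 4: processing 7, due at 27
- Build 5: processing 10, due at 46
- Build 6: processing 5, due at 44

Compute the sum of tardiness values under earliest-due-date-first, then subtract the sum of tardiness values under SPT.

-5

EDD (increasing due date): Build 4 Build 3 Build 1 Build 2 Build 6 Build 5.
Build 4: 0→7, due 27, tardiness 0
Build 3: 7→15, due 28, tardiness 0
Build 1: 15→24, due 32, tardiness 0
Build 2: 24→35, due 41, tardiness 0
Build 6: 35→40, due 44, tardiness 0
Build 5: 40→50, due 46, tardiness 4
Sum = 0+0+0+0+0+4 = 4.
SPT (increasing processing time): Build 6 Build 4 Build 3 Build 1 Build 5 Build 2.
Build 6: 0→5, due 44, tardiness 0
Build 4: 5→12, due 27, tardiness 0
Build 3: 12→20, due 28, tardiness 0
Build 1: 20→29, due 32, tardiness 0
Build 5: 29→39, due 46, tardiness 0
Build 2: 39→50, due 41, tardiness 9
Sum = 0+0+0+0+0+9 = 9.
Difference = 4 − 9 = -5.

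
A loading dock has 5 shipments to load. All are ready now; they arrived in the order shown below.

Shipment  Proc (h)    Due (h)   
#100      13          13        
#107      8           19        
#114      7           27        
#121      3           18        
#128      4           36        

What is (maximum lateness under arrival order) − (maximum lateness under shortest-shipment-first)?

-9

FIFO (arrival order): #100 #107 #114 #121 #128.
#100: 0→13, due 13, lateness 0
#107: 13→21, due 19, lateness 2
#114: 21→28, due 27, lateness 1
#121: 28→31, due 18, lateness 13
#128: 31→35, due 36, lateness -1
Maximum = 13.
SPT (increasing processing time): #121 #128 #114 #107 #100.
#121: 0→3, due 18, lateness -15
#128: 3→7, due 36, lateness -29
#114: 7→14, due 27, lateness -13
#107: 14→22, due 19, lateness 3
#100: 22→35, due 13, lateness 22
Maximum = 22.
Difference = 13 − 22 = -9.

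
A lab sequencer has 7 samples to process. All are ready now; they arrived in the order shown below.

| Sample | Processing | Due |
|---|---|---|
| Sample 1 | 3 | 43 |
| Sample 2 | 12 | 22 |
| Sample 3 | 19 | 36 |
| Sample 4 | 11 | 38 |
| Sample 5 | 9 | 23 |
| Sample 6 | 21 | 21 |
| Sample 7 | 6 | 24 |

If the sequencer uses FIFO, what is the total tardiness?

149

FIFO (arrival order): Sample 1 Sample 2 Sample 3 Sample 4 Sample 5 Sample 6 Sample 7.
Sample 1: 0→3, due 43, tardiness 0
Sample 2: 3→15, due 22, tardiness 0
Sample 3: 15→34, due 36, tardiness 0
Sample 4: 34→45, due 38, tardiness 7
Sample 5: 45→54, due 23, tardiness 31
Sample 6: 54→75, due 21, tardiness 54
Sample 7: 75→81, due 24, tardiness 57
Sum = 0+0+0+7+31+54+57 = 149.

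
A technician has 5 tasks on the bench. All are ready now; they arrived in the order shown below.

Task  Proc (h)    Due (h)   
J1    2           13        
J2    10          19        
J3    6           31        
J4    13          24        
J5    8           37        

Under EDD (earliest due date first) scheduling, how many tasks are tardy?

EDD (increasing due date): J1 J2 J4 J3 J5.
J1: 0→2, due 13, tardiness 0
J2: 2→12, due 19, tardiness 0
J4: 12→25, due 24, tardiness 1
J3: 25→31, due 31, tardiness 0
J5: 31→39, due 37, tardiness 2
Late tasks: 2.

2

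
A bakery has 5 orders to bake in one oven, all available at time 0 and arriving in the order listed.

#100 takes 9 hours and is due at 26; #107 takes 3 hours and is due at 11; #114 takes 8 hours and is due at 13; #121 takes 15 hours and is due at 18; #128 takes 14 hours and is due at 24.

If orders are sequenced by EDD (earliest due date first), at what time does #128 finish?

40

EDD (increasing due date): #107 #114 #121 #128 #100.
#107: 0→3
#114: 3→11
#121: 11→26
#128: 26→40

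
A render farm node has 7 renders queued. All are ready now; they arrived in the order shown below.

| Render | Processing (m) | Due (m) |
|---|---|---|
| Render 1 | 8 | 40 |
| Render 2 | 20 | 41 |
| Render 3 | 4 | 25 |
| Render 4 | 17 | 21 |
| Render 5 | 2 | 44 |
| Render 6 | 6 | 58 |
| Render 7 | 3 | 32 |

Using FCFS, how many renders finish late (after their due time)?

4

FIFO (arrival order): Render 1 Render 2 Render 3 Render 4 Render 5 Render 6 Render 7.
Render 1: 0→8, due 40, tardiness 0
Render 2: 8→28, due 41, tardiness 0
Render 3: 28→32, due 25, tardiness 7
Render 4: 32→49, due 21, tardiness 28
Render 5: 49→51, due 44, tardiness 7
Render 6: 51→57, due 58, tardiness 0
Render 7: 57→60, due 32, tardiness 28
Late renders: 4.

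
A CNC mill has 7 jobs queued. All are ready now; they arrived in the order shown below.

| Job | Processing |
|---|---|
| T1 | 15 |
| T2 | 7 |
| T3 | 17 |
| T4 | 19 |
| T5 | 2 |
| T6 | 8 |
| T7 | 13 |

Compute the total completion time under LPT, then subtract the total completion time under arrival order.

LPT (decreasing processing time): T4 T3 T1 T7 T6 T2 T5.
T4: 0→19
T3: 19→36
T1: 36→51
T7: 51→64
T6: 64→72
T2: 72→79
T5: 79→81
Sum = 19+36+51+64+72+79+81 = 402.
FIFO (arrival order): T1 T2 T3 T4 T5 T6 T7.
T1: 0→15
T2: 15→22
T3: 22→39
T4: 39→58
T5: 58→60
T6: 60→68
T7: 68→81
Sum = 15+22+39+58+60+68+81 = 343.
Difference = 402 − 343 = 59.

59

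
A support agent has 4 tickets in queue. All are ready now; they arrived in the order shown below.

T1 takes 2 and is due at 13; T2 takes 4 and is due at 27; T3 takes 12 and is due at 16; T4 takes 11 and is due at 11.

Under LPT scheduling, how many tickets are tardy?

LPT (decreasing processing time): T3 T4 T2 T1.
T3: 0→12, due 16, tardiness 0
T4: 12→23, due 11, tardiness 12
T2: 23→27, due 27, tardiness 0
T1: 27→29, due 13, tardiness 16
Late tickets: 2.

2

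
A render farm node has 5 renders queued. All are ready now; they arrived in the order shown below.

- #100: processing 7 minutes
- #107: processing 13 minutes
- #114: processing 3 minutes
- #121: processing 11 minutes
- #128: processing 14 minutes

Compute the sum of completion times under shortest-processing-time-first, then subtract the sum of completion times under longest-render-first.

SPT (increasing processing time): #114 #100 #121 #107 #128.
#114: 0→3
#100: 3→10
#121: 10→21
#107: 21→34
#128: 34→48
Sum = 3+10+21+34+48 = 116.
LPT (decreasing processing time): #128 #107 #121 #100 #114.
#128: 0→14
#107: 14→27
#121: 27→38
#100: 38→45
#114: 45→48
Sum = 14+27+38+45+48 = 172.
Difference = 116 − 172 = -56.

-56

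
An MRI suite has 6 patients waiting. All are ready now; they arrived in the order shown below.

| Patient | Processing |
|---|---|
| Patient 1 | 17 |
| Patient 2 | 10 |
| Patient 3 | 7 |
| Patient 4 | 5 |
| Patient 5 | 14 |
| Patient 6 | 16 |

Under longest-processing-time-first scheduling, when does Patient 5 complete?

47

LPT (decreasing processing time): Patient 1 Patient 6 Patient 5 Patient 2 Patient 3 Patient 4.
Patient 1: 0→17
Patient 6: 17→33
Patient 5: 33→47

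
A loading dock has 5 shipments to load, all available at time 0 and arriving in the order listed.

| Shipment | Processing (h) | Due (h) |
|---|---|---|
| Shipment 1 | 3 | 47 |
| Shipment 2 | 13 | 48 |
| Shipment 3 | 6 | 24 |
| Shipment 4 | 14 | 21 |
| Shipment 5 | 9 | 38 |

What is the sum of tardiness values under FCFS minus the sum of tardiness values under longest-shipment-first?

4

FIFO (arrival order): Shipment 1 Shipment 2 Shipment 3 Shipment 4 Shipment 5.
Shipment 1: 0→3, due 47, tardiness 0
Shipment 2: 3→16, due 48, tardiness 0
Shipment 3: 16→22, due 24, tardiness 0
Shipment 4: 22→36, due 21, tardiness 15
Shipment 5: 36→45, due 38, tardiness 7
Sum = 0+0+0+15+7 = 22.
LPT (decreasing processing time): Shipment 4 Shipment 2 Shipment 5 Shipment 3 Shipment 1.
Shipment 4: 0→14, due 21, tardiness 0
Shipment 2: 14→27, due 48, tardiness 0
Shipment 5: 27→36, due 38, tardiness 0
Shipment 3: 36→42, due 24, tardiness 18
Shipment 1: 42→45, due 47, tardiness 0
Sum = 0+0+0+18+0 = 18.
Difference = 22 − 18 = 4.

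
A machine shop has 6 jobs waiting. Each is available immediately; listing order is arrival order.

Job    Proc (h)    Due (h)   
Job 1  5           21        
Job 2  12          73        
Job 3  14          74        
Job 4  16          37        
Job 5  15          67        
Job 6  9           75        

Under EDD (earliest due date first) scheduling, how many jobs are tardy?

EDD (increasing due date): Job 1 Job 4 Job 5 Job 2 Job 3 Job 6.
Job 1: 0→5, due 21, tardiness 0
Job 4: 5→21, due 37, tardiness 0
Job 5: 21→36, due 67, tardiness 0
Job 2: 36→48, due 73, tardiness 0
Job 3: 48→62, due 74, tardiness 0
Job 6: 62→71, due 75, tardiness 0
Late jobs: 0.

0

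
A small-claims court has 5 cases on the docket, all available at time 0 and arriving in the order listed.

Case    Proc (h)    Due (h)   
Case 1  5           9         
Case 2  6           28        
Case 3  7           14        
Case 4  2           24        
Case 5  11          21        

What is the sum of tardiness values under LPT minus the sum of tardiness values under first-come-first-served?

17

LPT (decreasing processing time): Case 5 Case 3 Case 2 Case 1 Case 4.
Case 5: 0→11, due 21, tardiness 0
Case 3: 11→18, due 14, tardiness 4
Case 2: 18→24, due 28, tardiness 0
Case 1: 24→29, due 9, tardiness 20
Case 4: 29→31, due 24, tardiness 7
Sum = 0+4+0+20+7 = 31.
FIFO (arrival order): Case 1 Case 2 Case 3 Case 4 Case 5.
Case 1: 0→5, due 9, tardiness 0
Case 2: 5→11, due 28, tardiness 0
Case 3: 11→18, due 14, tardiness 4
Case 4: 18→20, due 24, tardiness 0
Case 5: 20→31, due 21, tardiness 10
Sum = 0+0+4+0+10 = 14.
Difference = 31 − 14 = 17.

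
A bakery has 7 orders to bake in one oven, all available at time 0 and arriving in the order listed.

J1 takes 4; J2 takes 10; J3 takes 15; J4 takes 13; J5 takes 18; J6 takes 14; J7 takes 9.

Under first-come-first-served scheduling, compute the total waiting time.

223

FIFO (arrival order): J1 J2 J3 J4 J5 J6 J7.
J1: waits 0, runs 0→4
J2: waits 4, runs 4→14
J3: waits 14, runs 14→29
J4: waits 29, runs 29→42
J5: waits 42, runs 42→60
J6: waits 60, runs 60→74
J7: waits 74, runs 74→83
Sum = 0+4+14+29+42+60+74 = 223.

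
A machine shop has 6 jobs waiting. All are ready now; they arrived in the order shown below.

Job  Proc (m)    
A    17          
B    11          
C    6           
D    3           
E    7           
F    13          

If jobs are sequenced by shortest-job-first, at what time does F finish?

40

SPT (increasing processing time): D C E B F A.
D: 0→3
C: 3→9
E: 9→16
B: 16→27
F: 27→40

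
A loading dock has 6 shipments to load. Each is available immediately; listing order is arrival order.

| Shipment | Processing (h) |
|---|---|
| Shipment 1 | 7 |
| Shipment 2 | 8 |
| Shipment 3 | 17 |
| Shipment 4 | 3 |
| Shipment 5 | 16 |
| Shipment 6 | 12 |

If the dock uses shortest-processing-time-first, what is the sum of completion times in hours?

SPT (increasing processing time): Shipment 4 Shipment 1 Shipment 2 Shipment 6 Shipment 5 Shipment 3.
Shipment 4: 0→3
Shipment 1: 3→10
Shipment 2: 10→18
Shipment 6: 18→30
Shipment 5: 30→46
Shipment 3: 46→63
Sum = 3+10+18+30+46+63 = 170.

170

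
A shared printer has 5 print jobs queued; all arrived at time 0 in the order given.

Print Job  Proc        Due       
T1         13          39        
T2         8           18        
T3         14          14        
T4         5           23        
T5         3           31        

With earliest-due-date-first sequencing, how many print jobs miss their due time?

EDD (increasing due date): T3 T2 T4 T5 T1.
T3: 0→14, due 14, tardiness 0
T2: 14→22, due 18, tardiness 4
T4: 22→27, due 23, tardiness 4
T5: 27→30, due 31, tardiness 0
T1: 30→43, due 39, tardiness 4
Late print jobs: 3.

3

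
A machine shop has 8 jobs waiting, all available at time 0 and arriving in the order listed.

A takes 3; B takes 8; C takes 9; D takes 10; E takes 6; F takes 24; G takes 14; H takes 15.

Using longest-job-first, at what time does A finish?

89

LPT (decreasing processing time): F H G D C B E A.
F: 0→24
H: 24→39
G: 39→53
D: 53→63
C: 63→72
B: 72→80
E: 80→86
A: 86→89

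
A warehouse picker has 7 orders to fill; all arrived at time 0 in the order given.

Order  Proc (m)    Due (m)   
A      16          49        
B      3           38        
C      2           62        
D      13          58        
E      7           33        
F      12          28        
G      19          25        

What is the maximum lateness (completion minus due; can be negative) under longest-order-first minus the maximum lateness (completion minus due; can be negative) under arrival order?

LPT (decreasing processing time): G A D F E B C.
G: 0→19, due 25, lateness -6
A: 19→35, due 49, lateness -14
D: 35→48, due 58, lateness -10
F: 48→60, due 28, lateness 32
E: 60→67, due 33, lateness 34
B: 67→70, due 38, lateness 32
C: 70→72, due 62, lateness 10
Maximum = 34.
FIFO (arrival order): A B C D E F G.
A: 0→16, due 49, lateness -33
B: 16→19, due 38, lateness -19
C: 19→21, due 62, lateness -41
D: 21→34, due 58, lateness -24
E: 34→41, due 33, lateness 8
F: 41→53, due 28, lateness 25
G: 53→72, due 25, lateness 47
Maximum = 47.
Difference = 34 − 47 = -13.

-13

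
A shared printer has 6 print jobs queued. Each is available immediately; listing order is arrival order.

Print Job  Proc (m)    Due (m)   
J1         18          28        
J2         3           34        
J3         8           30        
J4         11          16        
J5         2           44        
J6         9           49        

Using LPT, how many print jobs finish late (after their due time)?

4

LPT (decreasing processing time): J1 J4 J6 J3 J2 J5.
J1: 0→18, due 28, tardiness 0
J4: 18→29, due 16, tardiness 13
J6: 29→38, due 49, tardiness 0
J3: 38→46, due 30, tardiness 16
J2: 46→49, due 34, tardiness 15
J5: 49→51, due 44, tardiness 7
Late print jobs: 4.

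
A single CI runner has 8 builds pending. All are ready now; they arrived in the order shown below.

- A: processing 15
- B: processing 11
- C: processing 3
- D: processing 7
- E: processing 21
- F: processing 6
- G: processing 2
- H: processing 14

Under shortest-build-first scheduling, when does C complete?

SPT (increasing processing time): G C F D B H A E.
G: 0→2
C: 2→5

5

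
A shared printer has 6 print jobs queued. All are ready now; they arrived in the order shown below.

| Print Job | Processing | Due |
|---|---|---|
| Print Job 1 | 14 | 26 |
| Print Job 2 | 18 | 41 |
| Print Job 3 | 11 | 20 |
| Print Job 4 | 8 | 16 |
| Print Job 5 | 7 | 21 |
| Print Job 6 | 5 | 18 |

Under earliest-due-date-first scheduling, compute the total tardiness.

55

EDD (increasing due date): Print Job 4 Print Job 6 Print Job 3 Print Job 5 Print Job 1 Print Job 2.
Print Job 4: 0→8, due 16, tardiness 0
Print Job 6: 8→13, due 18, tardiness 0
Print Job 3: 13→24, due 20, tardiness 4
Print Job 5: 24→31, due 21, tardiness 10
Print Job 1: 31→45, due 26, tardiness 19
Print Job 2: 45→63, due 41, tardiness 22
Sum = 0+0+4+10+19+22 = 55.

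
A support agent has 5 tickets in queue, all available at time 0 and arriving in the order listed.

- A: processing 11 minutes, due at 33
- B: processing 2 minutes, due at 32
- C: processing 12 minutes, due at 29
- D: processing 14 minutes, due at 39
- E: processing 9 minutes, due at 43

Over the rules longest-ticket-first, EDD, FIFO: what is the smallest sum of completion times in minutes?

136

LPT (decreasing processing time): D C A E B.
D: 0→14
C: 14→26
A: 26→37
E: 37→46
B: 46→48
Sum = 14+26+37+46+48 = 171.
EDD (increasing due date): C B A D E.
C: 0→12
B: 12→14
A: 14→25
D: 25→39
E: 39→48
Sum = 12+14+25+39+48 = 138.
FIFO (arrival order): A B C D E.
A: 0→11
B: 11→13
C: 13→25
D: 25→39
E: 39→48
Sum = 11+13+25+39+48 = 136.
LPT 171, EDD 138, FIFO 136 → minimum 136.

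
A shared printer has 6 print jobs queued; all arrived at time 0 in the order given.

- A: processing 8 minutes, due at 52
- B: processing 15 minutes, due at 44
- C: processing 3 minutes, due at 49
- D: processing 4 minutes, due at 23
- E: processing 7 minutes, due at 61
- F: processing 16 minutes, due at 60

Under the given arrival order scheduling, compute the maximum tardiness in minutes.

FIFO (arrival order): A B C D E F.
A: 0→8, due 52, tardiness 0
B: 8→23, due 44, tardiness 0
C: 23→26, due 49, tardiness 0
D: 26→30, due 23, tardiness 7
E: 30→37, due 61, tardiness 0
F: 37→53, due 60, tardiness 0
Maximum = 7.

7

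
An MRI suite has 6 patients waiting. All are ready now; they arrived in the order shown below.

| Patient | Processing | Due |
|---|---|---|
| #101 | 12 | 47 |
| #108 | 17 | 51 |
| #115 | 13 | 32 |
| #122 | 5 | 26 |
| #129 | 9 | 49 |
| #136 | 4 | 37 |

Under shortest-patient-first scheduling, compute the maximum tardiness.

11

SPT (increasing processing time): #136 #122 #129 #101 #115 #108.
#136: 0→4, due 37, tardiness 0
#122: 4→9, due 26, tardiness 0
#129: 9→18, due 49, tardiness 0
#101: 18→30, due 47, tardiness 0
#115: 30→43, due 32, tardiness 11
#108: 43→60, due 51, tardiness 9
Maximum = 11.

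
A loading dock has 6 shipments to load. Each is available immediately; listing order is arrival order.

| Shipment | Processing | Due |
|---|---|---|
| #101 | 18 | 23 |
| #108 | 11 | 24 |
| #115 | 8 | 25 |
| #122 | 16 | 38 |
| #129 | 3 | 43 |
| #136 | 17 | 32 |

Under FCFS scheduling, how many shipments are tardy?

FIFO (arrival order): #101 #108 #115 #122 #129 #136.
#101: 0→18, due 23, tardiness 0
#108: 18→29, due 24, tardiness 5
#115: 29→37, due 25, tardiness 12
#122: 37→53, due 38, tardiness 15
#129: 53→56, due 43, tardiness 13
#136: 56→73, due 32, tardiness 41
Late shipments: 5.

5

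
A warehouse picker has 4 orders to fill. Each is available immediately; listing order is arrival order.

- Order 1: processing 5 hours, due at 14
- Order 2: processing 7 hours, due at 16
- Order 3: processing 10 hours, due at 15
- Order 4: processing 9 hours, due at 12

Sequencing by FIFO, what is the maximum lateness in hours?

FIFO (arrival order): Order 1 Order 2 Order 3 Order 4.
Order 1: 0→5, due 14, lateness -9
Order 2: 5→12, due 16, lateness -4
Order 3: 12→22, due 15, lateness 7
Order 4: 22→31, due 12, lateness 19
Maximum = 19.

19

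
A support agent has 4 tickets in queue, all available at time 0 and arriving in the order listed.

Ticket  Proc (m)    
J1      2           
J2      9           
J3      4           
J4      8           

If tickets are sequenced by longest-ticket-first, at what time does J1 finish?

23

LPT (decreasing processing time): J2 J4 J3 J1.
J2: 0→9
J4: 9→17
J3: 17→21
J1: 21→23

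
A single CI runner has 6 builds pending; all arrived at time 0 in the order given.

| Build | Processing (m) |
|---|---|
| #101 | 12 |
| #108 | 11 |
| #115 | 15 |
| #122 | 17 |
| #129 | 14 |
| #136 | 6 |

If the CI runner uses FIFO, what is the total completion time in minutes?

FIFO (arrival order): #101 #108 #115 #122 #129 #136.
#101: 0→12
#108: 12→23
#115: 23→38
#122: 38→55
#129: 55→69
#136: 69→75
Sum = 12+23+38+55+69+75 = 272.

272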